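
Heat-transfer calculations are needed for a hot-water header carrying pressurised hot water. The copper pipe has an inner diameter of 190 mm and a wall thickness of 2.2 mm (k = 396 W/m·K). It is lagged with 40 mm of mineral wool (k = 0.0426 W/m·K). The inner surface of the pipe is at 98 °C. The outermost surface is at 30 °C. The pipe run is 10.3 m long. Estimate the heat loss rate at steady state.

Q ≈ 544 W

For a radial system each layer contributes R = ln(r_out/r_in)/(2πkL); films add R = 1/(hA).
R_copper pipe wall = ln(97.2/95)/(2π×396×10.3) = 8.933×10^-7 K/W
R_mineral wool = ln(137.2/97.2)/(2π×0.0426×10.3) = 0.125 K/W
R_total = 0.125 K/W
Q = ΔT/R_total = 68/0.125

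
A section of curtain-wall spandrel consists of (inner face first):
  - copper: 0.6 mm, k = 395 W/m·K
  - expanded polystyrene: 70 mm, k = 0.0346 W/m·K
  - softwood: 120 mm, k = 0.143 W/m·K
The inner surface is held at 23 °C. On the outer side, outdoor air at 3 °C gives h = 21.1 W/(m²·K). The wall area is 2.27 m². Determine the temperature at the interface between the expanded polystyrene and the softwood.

Thermal resistances in series:
R_copper = L/(kA) = 0.0006/(395×2.27) = 6.692×10^-7 K/W
R_expanded polystyrene = L/(kA) = 0.07/(0.0346×2.27) = 0.8912 K/W
R_softwood = L/(kA) = 0.12/(0.143×2.27) = 0.3697 K/W
R_outer film = 1/(h_o·A) = 1/(21.1×2.27) = 0.02088 K/W
R_total = 1.282 K/W;  Q = ΔT/R_total = 20/1.282 = 15.6 W
T_interface = T_inner − Q·ΣR(inner→interface) = 23 − 15.6×0.8912

T ≈ 9.09 °C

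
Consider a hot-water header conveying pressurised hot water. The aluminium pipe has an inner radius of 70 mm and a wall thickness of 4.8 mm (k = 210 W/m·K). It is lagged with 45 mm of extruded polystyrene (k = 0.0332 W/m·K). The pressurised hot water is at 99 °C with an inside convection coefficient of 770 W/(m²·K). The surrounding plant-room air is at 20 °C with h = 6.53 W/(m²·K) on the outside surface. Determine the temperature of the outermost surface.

T ≈ 26.5 °C

For a radial system each layer contributes R = ln(r_out/r_in)/(2πkL); films add R = 1/(hA).
R_inner film = 1/(h_i·2πr₁L) = 1/(770×2π×0.07×1) = 0.002953 K/W
R_aluminium pipe wall = ln(74.8/70)/(2π×210×1) = 5.026×10^-5 K/W
R_extruded polystyrene = ln(119.8/74.8)/(2π×0.0332×1) = 2.258 K/W
R_outer film = 1/(h_o·2πr_oL) = 1/(6.53×2π×0.1198×1) = 0.2034 K/W
R_total = 2.464 K/W
Q = ΔT/R_total = 79/2.464
Q = 32.1 W/m
T_interface = T_inner − Q·ΣR(inner→interface) = 99 − 32.1×2.261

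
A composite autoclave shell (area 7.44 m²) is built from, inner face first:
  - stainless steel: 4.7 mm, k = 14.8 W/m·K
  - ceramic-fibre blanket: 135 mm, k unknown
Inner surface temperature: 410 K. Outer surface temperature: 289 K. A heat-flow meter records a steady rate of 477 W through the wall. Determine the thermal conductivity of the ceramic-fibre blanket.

Thermal resistances in series:
R_stainless steel = L/(kA) = 0.0047/(14.8×7.44) = 4.268×10^-5 K/W
Sum of known resistances R_other = 4.268×10^-5 K/W
Total R = ΔT/Q = 121/477 = 0.2537 K/W
R_ceramic-fibre blanket = R_total − R_other = 0.2536 K/W
k = L/(R·A) = 0.135/(0.2536×7.44)

k ≈ 0.0715 W/(m·K)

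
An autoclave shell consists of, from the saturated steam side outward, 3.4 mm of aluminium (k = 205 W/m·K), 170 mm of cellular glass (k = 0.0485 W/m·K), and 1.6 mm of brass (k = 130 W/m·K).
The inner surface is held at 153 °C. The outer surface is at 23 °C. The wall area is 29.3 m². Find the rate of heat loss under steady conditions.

Model the wall as resistances in series:
R_aluminium = L/(kA) = 0.0034/(205×29.3) = 5.661×10^-7 K/W
R_cellular glass = L/(kA) = 0.17/(0.0485×29.3) = 0.1196 K/W
R_brass = L/(kA) = 0.0016/(130×29.3) = 4.201×10^-7 K/W
R_total = 0.1196 K/W
Q = ΔT / R_total = 130 / 0.1196

Q ≈ 1090 W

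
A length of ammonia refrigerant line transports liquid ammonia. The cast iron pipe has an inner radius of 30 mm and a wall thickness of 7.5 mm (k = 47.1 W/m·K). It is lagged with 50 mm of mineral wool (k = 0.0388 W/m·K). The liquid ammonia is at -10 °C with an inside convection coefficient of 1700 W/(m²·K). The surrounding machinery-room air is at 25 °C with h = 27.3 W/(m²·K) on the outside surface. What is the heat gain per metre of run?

q′ ≈ 9.87 W/m

Per-layer cylindrical resistances, series-summed:
R_inner film = 1/(h_i·2πr₁L) = 1/(1700×2π×0.03×1) = 0.003121 K/W
R_cast iron pipe wall = ln(37.5/30)/(2π×47.1×1) = 7.54×10^-4 K/W
R_mineral wool = ln(87.5/37.5)/(2π×0.0388×1) = 3.476 K/W
R_outer film = 1/(h_o·2πr_oL) = 1/(27.3×2π×0.0875×1) = 0.06663 K/W
R_total = 3.546 K/W
Q = ΔT/R_total = 35/3.546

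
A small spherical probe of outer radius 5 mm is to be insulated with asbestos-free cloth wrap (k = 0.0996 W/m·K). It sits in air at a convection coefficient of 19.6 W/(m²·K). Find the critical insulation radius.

r_cr ≈ 10.2 mm

For a sphere r_cr = 2k/h = 2×0.0996/19.6
r_cr = 10.2 mm; since the bare radius (5 mm) is below r_cr, adding a thin layer of insulation will *increase* heat loss.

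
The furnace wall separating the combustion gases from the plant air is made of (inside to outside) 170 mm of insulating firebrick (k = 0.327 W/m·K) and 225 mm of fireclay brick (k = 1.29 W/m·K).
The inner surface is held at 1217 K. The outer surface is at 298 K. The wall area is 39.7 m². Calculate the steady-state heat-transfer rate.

Q ≈ 52500 W

Model the wall as resistances in series:
R_insulating firebrick = L/(kA) = 0.17/(0.327×39.7) = 0.0131 K/W
R_fireclay brick = L/(kA) = 0.225/(1.29×39.7) = 0.004393 K/W
R_total = 0.01749 K/W
Q = ΔT / R_total = 919 / 0.01749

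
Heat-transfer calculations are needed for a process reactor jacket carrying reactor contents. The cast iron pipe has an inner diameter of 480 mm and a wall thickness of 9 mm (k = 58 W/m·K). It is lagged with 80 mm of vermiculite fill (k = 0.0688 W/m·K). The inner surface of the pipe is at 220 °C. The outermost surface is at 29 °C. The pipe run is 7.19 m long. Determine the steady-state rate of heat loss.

Q ≈ 2130 W

Cylindrical conduction, so R = ln(r₂/r₁)/(2πkL) per layer, in series:
R_cast iron pipe wall = ln(249/240)/(2π×58×7.19) = 1.405×10^-5 K/W
R_vermiculite fill = ln(329/249)/(2π×0.0688×7.19) = 0.08964 K/W
R_total = 0.08965 K/W
Q = ΔT/R_total = 191/0.08965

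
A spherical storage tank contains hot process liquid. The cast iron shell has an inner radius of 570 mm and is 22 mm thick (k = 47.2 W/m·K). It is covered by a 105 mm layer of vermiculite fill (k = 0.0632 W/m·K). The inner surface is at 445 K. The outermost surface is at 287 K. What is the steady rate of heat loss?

Q ≈ 493 W

Spherical conduction: R = (1/r_in − 1/r_out)/(4πk) per layer; series-sum.
R_cast iron shell = (1/0.57 − 1/0.592)/(4π×47.2) = 1.099×10^-4 K/W
R_vermiculite fill = (1/0.592 − 1/0.697)/(4π×0.0632) = 0.3204 K/W
R_total = 0.3205 K/W
Q = ΔT/R_total = 158/0.3205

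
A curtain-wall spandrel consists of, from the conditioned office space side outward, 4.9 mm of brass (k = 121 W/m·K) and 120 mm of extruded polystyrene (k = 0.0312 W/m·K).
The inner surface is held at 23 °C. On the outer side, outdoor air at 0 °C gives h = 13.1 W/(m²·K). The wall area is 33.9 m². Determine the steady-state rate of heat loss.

Model the wall as resistances in series:
R_brass = L/(kA) = 0.0049/(121×33.9) = 1.195×10^-6 K/W
R_extruded polystyrene = L/(kA) = 0.12/(0.0312×33.9) = 0.1135 K/W
R_outer film = 1/(h_o·A) = 1/(13.1×33.9) = 0.002252 K/W
R_total = 0.1157 K/W
Q = ΔT / R_total = 23 / 0.1157

Q ≈ 199 W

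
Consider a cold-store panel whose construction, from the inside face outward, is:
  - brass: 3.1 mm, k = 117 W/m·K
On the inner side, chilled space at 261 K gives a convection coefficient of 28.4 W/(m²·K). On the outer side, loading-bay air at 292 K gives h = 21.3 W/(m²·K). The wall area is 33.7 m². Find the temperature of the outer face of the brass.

T ≈ 274 K

Model the wall as resistances in series:
R_inner film = 1/(h_i·A) = 1/(28.4×33.7) = 0.001045 K/W
R_brass = L/(kA) = 0.0031/(117×33.7) = 7.862×10^-7 K/W
R_outer film = 1/(h_o·A) = 1/(21.3×33.7) = 0.001393 K/W
R_total = 0.002439 K/W;  Q = ΔT/R_total = 31/0.002439 = 12710 W
T_interface = T_inner + Q·ΣR(inner→interface) = 261 + 12700×0.001046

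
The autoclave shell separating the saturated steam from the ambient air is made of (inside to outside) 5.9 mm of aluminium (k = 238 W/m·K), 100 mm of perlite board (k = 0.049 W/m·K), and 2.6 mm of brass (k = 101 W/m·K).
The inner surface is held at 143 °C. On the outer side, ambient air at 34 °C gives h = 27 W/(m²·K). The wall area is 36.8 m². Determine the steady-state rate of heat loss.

Q ≈ 1930 W

Treating each layer as a thermal resistance in series:
R_aluminium = L/(kA) = 0.0059/(238×36.8) = 6.736×10^-7 K/W
R_perlite board = L/(kA) = 0.1/(0.049×36.8) = 0.05546 K/W
R_brass = L/(kA) = 0.0026/(101×36.8) = 6.995×10^-7 K/W
R_outer film = 1/(h_o·A) = 1/(27×36.8) = 0.001006 K/W
R_total = 0.05646 K/W
Q = ΔT / R_total = 109 / 0.05646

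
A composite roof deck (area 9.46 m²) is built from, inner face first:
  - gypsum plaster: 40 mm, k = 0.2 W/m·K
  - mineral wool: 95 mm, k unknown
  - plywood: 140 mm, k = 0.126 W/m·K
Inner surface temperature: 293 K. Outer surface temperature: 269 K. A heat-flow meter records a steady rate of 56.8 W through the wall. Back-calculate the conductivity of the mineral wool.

k ≈ 0.0354 W/(m·K)

Model the wall as resistances in series:
R_gypsum plaster = L/(kA) = 0.04/(0.2×9.46) = 0.02114 K/W
R_plywood = L/(kA) = 0.14/(0.126×9.46) = 0.1175 K/W
Sum of known resistances R_other = 0.1386 K/W
Total R = ΔT/Q = 24/56.8 = 0.4225 K/W
R_mineral wool = R_total − R_other = 0.2839 K/W
k = L/(R·A) = 0.095/(0.2839×9.46)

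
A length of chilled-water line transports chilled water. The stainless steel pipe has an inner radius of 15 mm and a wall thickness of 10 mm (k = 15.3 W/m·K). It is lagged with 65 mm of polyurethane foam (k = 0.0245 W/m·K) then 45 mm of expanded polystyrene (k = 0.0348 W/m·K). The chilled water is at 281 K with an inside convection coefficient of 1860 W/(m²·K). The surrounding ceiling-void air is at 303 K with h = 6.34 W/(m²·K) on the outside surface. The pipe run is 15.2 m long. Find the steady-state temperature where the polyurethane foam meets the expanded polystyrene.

T ≈ 299 K

Cylindrical conduction, so R = ln(r₂/r₁)/(2πkL) per layer, in series:
R_inner film = 1/(h_i·2πr₁L) = 1/(1860×2π×0.015×15.2) = 3.753×10^-4 K/W
R_stainless steel pipe wall = ln(25/15)/(2π×15.3×15.2) = 3.496×10^-4 K/W
R_polyurethane foam = ln(90/25)/(2π×0.0245×15.2) = 0.5474 K/W
R_expanded polystyrene = ln(135/90)/(2π×0.0348×15.2) = 0.122 K/W
R_outer film = 1/(h_o·2πr_oL) = 1/(6.34×2π×0.135×15.2) = 0.01223 K/W
R_total = 0.6824 K/W
Q = ΔT/R_total = 22/0.6824
Q = 32.2 W
T_interface = T_inner + Q·ΣR(inner→interface) = 281 + 32.2×0.5482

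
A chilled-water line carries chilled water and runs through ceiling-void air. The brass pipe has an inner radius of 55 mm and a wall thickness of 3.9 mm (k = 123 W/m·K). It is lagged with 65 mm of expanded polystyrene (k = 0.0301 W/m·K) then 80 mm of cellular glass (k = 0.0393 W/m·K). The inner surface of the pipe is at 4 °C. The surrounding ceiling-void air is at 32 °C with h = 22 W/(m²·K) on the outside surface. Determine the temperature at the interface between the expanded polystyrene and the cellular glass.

Cylindrical conduction, so R = ln(r₂/r₁)/(2πkL) per layer, in series:
R_brass pipe wall = ln(58.9/55)/(2π×123×1) = 8.865×10^-5 K/W
R_expanded polystyrene = ln(123.9/58.9)/(2π×0.0301×1) = 3.932 K/W
R_cellular glass = ln(203.9/123.9)/(2π×0.0393×1) = 2.017 K/W
R_outer film = 1/(h_o·2πr_oL) = 1/(22×2π×0.2039×1) = 0.03548 K/W
R_total = 5.985 K/W
Q = ΔT/R_total = 28/5.985
Q = 4.68 W/m
T_interface = T_inner + Q·ΣR(inner→interface) = 4 + 4.68×3.932

T ≈ 22.4 °C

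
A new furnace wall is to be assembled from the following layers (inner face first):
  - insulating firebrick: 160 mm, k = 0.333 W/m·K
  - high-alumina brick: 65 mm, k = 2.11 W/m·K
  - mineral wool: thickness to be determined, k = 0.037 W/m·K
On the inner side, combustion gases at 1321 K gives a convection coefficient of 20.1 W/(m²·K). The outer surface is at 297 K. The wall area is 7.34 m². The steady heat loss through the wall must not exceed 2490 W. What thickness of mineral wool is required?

Treating each layer as a thermal resistance in series:
R_inner film = 1/(h_i·A) = 1/(20.1×7.34) = 0.006778 K/W
R_insulating firebrick = L/(kA) = 0.16/(0.333×7.34) = 0.06546 K/W
R_high-alumina brick = L/(kA) = 0.065/(2.11×7.34) = 0.004197 K/W
Sum of the known resistances R_other = 0.07644 K/W
Required total resistance R_tot = ΔT/Q_allow = 1024/2490 = 0.4112 K/W
R_mineral wool = R_tot − R_other = 0.3348 K/W
L = R·k·A = 0.3348×0.037×7.34

L ≈ 90.9 mm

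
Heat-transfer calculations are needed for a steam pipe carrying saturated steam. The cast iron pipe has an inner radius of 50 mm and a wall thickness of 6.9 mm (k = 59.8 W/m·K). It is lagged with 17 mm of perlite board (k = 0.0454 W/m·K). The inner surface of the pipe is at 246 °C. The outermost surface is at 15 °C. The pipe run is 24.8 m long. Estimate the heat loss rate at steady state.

Q ≈ 6250 W

Per-layer cylindrical resistances, series-summed:
R_cast iron pipe wall = ln(56.9/50)/(2π×59.8×24.8) = 1.387×10^-5 K/W
R_perlite board = ln(73.9/56.9)/(2π×0.0454×24.8) = 0.03695 K/W
R_total = 0.03697 K/W
Q = ΔT/R_total = 231/0.03697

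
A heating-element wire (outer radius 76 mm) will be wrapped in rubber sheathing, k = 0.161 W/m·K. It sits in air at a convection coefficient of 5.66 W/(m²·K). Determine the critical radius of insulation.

r_cr ≈ 28.4 mm

For a cylinder r_cr = k/h = 0.161/5.66
r_cr = 28.4 mm; since the bare radius (76 mm) is above r_cr, any added insulation will reduce heat loss.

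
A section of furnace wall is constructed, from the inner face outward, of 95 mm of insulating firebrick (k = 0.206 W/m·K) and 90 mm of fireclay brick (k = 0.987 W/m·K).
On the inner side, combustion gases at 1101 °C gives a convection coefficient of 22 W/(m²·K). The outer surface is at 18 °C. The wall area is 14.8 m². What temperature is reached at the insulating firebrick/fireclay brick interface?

T ≈ 183 °C

Series thermal resistances:
R_inner film = 1/(h_i·A) = 1/(22×14.8) = 0.003071 K/W
R_insulating firebrick = L/(kA) = 0.095/(0.206×14.8) = 0.03116 K/W
R_fireclay brick = L/(kA) = 0.09/(0.987×14.8) = 0.006161 K/W
R_total = 0.04039 K/W;  Q = ΔT/R_total = 1083/0.04039 = 26810 W
T_interface = T_inner − Q·ΣR(inner→interface) = 1101 − 26800×0.03423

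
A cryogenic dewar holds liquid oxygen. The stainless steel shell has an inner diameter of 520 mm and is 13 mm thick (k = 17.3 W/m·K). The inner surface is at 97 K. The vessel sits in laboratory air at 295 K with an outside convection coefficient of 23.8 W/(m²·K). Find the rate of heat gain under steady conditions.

Q ≈ 4330 W

Spherical conduction: R = (1/r_in − 1/r_out)/(4πk) per layer; series-sum.
R_stainless steel shell = (1/0.26 − 1/0.273)/(4π×17.3) = 8.425×10^-4 K/W
R_outer film = 1/(h·4πr_o²) = 1/(23.8×4π×0.273²) = 0.04486 K/W
R_total = 0.04571 K/W
Q = ΔT/R_total = 198/0.04571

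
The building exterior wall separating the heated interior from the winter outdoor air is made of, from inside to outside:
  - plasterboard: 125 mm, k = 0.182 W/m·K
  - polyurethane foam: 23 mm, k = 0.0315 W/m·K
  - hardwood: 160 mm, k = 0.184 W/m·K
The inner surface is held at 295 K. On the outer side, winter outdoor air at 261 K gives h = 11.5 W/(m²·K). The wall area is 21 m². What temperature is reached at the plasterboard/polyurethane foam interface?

Using the resistance-network approach (series):
R_plasterboard = L/(kA) = 0.125/(0.182×21) = 0.03271 K/W
R_polyurethane foam = L/(kA) = 0.023/(0.0315×21) = 0.03477 K/W
R_hardwood = L/(kA) = 0.16/(0.184×21) = 0.04141 K/W
R_outer film = 1/(h_o·A) = 1/(11.5×21) = 0.004141 K/W
R_total = 0.113 K/W;  Q = ΔT/R_total = 34/0.113 = 300.8 W
T_interface = T_inner − Q·ΣR(inner→interface) = 295 − 301×0.03271

T ≈ 285 K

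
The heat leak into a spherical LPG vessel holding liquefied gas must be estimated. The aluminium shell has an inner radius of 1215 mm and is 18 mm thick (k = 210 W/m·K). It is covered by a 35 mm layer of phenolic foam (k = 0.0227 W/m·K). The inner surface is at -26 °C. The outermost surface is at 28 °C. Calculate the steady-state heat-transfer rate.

For a spherical shell R = (1/r₁ − 1/r₂)/(4πk); film R = 1/(h·4πr²). In series:
R_aluminium shell = (1/1.215 − 1/1.233)/(4π×210) = 4.553×10^-6 K/W
R_phenolic foam = (1/1.233 − 1/1.268)/(4π×0.0227) = 0.07848 K/W
R_total = 0.07848 K/W
Q = ΔT/R_total = 54/0.07848

Q ≈ 688 W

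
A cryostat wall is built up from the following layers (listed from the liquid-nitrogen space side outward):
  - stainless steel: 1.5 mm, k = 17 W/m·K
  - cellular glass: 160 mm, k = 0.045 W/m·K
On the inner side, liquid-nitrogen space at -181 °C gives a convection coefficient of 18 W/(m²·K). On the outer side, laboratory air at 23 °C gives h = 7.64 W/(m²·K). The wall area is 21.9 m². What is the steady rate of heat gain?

Using the resistance-network approach (series):
R_inner film = 1/(h_i·A) = 1/(18×21.9) = 0.002537 K/W
R_stainless steel = L/(kA) = 0.0015/(17×21.9) = 4.029×10^-6 K/W
R_cellular glass = L/(kA) = 0.16/(0.045×21.9) = 0.1624 K/W
R_outer film = 1/(h_o·A) = 1/(7.64×21.9) = 0.005977 K/W
R_total = 0.1709 K/W
Q = ΔT / R_total = 204 / 0.1709

Q ≈ 1190 W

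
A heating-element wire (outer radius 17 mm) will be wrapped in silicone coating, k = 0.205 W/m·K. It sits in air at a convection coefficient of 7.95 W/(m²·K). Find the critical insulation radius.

r_cr ≈ 25.8 mm

For a cylinder r_cr = k/h = 0.205/7.95
r_cr = 25.8 mm; since the bare radius (17 mm) is below r_cr, adding a thin layer of insulation will *increase* heat loss.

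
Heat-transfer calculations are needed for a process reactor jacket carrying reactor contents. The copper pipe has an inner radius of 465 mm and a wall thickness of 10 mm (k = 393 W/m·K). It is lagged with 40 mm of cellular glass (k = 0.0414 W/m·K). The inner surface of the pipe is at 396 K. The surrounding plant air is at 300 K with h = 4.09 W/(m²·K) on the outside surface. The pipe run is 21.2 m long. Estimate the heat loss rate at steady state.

Q ≈ 5270 W

Treating each annulus and film as a series resistance:
R_copper pipe wall = ln(475/465)/(2π×393×21.2) = 4.065×10^-7 K/W
R_cellular glass = ln(515/475)/(2π×0.0414×21.2) = 0.01466 K/W
R_outer film = 1/(h_o·2πr_oL) = 1/(4.09×2π×0.515×21.2) = 0.003564 K/W
R_total = 0.01823 K/W
Q = ΔT/R_total = 96/0.01823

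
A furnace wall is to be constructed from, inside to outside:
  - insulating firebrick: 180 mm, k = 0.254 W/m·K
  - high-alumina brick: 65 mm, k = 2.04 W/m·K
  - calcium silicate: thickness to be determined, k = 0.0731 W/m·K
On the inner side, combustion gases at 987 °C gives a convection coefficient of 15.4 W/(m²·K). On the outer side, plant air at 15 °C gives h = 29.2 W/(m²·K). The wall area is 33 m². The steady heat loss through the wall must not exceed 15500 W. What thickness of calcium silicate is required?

Series thermal resistances:
R_inner film = 1/(h_i·A) = 1/(15.4×33) = 0.001968 K/W
R_insulating firebrick = L/(kA) = 0.18/(0.254×33) = 0.02147 K/W
R_high-alumina brick = L/(kA) = 0.065/(2.04×33) = 9.655×10^-4 K/W
R_outer film = 1/(h_o·A) = 1/(29.2×33) = 0.001038 K/W
Sum of the known resistances R_other = 0.02545 K/W
Required total resistance R_tot = ΔT/Q_allow = 972/15500 = 0.06271 K/W
R_calcium silicate = R_tot − R_other = 0.03726 K/W
L = R·k·A = 0.03726×0.0731×33

L ≈ 89.9 mm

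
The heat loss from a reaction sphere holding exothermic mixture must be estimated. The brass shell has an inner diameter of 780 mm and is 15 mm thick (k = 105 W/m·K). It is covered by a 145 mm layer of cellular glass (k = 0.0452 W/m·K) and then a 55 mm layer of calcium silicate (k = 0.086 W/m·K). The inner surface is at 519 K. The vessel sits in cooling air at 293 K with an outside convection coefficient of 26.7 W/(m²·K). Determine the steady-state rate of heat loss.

Q ≈ 173 W

Each spherical layer contributes R = (1/r_i − 1/r_o)/(4πk):
R_brass shell = (1/0.39 − 1/0.405)/(4π×105) = 7.197×10^-5 K/W
R_cellular glass = (1/0.405 − 1/0.55)/(4π×0.0452) = 1.146 K/W
R_calcium silicate = (1/0.55 − 1/0.605)/(4π×0.086) = 0.1529 K/W
R_outer film = 1/(h·4πr_o²) = 1/(26.7×4π×0.605²) = 0.008143 K/W
R_total = 1.307 K/W
Q = ΔT/R_total = 226/1.307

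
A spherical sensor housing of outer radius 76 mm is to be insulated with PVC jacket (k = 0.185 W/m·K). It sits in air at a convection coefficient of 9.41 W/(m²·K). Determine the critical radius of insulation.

r_cr ≈ 39.3 mm

For a sphere r_cr = 2k/h = 2×0.185/9.41
r_cr = 39.3 mm; since the bare radius (76 mm) is above r_cr, any added insulation will reduce heat loss.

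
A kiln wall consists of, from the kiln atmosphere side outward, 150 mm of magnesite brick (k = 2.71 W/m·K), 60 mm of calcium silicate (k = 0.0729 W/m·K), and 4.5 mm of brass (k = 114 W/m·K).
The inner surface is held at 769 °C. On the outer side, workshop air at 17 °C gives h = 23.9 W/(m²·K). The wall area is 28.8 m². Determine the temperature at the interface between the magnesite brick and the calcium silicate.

T ≈ 724 °C

Series thermal resistances:
R_magnesite brick = L/(kA) = 0.15/(2.71×28.8) = 0.001922 K/W
R_calcium silicate = L/(kA) = 0.06/(0.0729×28.8) = 0.02858 K/W
R_brass = L/(kA) = 0.0045/(114×28.8) = 1.371×10^-6 K/W
R_outer film = 1/(h_o·A) = 1/(23.9×28.8) = 0.001453 K/W
R_total = 0.03195 K/W;  Q = ΔT/R_total = 752/0.03195 = 23530 W
T_interface = T_inner − Q·ΣR(inner→interface) = 769 − 23500×0.001922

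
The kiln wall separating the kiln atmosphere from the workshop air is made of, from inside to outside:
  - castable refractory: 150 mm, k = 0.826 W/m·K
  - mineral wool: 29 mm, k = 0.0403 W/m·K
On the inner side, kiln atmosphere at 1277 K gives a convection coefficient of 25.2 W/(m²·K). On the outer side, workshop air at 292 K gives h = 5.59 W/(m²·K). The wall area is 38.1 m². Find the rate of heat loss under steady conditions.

Q ≈ 33500 W

Treating each layer as a thermal resistance in series:
R_inner film = 1/(h_i·A) = 1/(25.2×38.1) = 0.001042 K/W
R_castable refractory = L/(kA) = 0.15/(0.826×38.1) = 0.004766 K/W
R_mineral wool = L/(kA) = 0.029/(0.0403×38.1) = 0.01889 K/W
R_outer film = 1/(h_o·A) = 1/(5.59×38.1) = 0.004695 K/W
R_total = 0.02939 K/W
Q = ΔT / R_total = 985 / 0.02939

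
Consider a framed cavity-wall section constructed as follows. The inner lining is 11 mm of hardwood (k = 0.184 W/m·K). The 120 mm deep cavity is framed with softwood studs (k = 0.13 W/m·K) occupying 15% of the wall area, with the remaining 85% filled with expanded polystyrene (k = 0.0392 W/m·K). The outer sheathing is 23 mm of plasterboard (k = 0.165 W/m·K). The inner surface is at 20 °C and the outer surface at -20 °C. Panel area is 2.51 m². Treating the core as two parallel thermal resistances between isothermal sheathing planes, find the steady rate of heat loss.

Q ≈ 40.6 W

Sheathing layers in series; stud and cavity paths in parallel between them.
R_inner = 0.011/(0.184×2.51) = 0.02382 K/W
R_stud  = 0.12/(0.13×0.15×2.51) = 2.452 K/W
R_cav   = 0.12/(0.0392×0.85×2.51) = 1.435 K/W
1/R_core = 1/R_stud + 1/R_cav → R_core = 0.9051 K/W
R_outer = 0.023/(0.165×2.51) = 0.05554 K/W
R_total = 0.9845 K/W
Q = ΔT/R_total = 40/0.9845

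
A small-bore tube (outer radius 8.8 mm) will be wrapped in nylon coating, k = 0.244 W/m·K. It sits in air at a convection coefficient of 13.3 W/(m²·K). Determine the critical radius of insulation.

For a cylinder r_cr = k/h = 0.244/13.3
r_cr = 18.3 mm; since the bare radius (8.8 mm) is below r_cr, adding a thin layer of insulation will *increase* heat loss.

r_cr ≈ 18.3 mm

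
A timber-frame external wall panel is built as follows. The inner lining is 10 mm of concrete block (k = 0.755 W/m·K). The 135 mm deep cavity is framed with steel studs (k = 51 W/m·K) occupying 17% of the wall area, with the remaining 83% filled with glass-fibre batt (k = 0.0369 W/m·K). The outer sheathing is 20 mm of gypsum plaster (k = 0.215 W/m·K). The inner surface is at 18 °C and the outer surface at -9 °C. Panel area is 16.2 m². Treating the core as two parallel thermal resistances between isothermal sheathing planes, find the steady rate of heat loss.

Q ≈ 3590 W

Sheathing layers in series; stud and cavity paths in parallel between them.
R_inner = 0.01/(0.755×16.2) = 8.176×10^-4 K/W
R_stud  = 0.135/(51×0.17×16.2) = 9.612×10^-4 K/W
R_cav   = 0.135/(0.0369×0.83×16.2) = 0.2721 K/W
1/R_core = 1/R_stud + 1/R_cav → R_core = 9.578×10^-4 K/W
R_outer = 0.02/(0.215×16.2) = 0.005742 K/W
R_total = 0.007518 K/W
Q = ΔT/R_total = 27/0.007518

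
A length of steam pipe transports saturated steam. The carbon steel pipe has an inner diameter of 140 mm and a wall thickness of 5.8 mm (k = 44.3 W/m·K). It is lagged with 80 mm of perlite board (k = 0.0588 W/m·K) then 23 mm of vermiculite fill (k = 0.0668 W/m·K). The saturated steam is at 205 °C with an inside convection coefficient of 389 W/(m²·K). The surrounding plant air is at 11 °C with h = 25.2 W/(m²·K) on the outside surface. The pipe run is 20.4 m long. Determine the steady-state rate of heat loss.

Cylindrical conduction, so R = ln(r₂/r₁)/(2πkL) per layer, in series:
R_inner film = 1/(h_i·2πr₁L) = 1/(389×2π×0.07×20.4) = 2.865×10^-4 K/W
R_carbon steel pipe wall = ln(75.8/70)/(2π×44.3×20.4) = 1.402×10^-5 K/W
R_perlite board = ln(155.8/75.8)/(2π×0.0588×20.4) = 0.09559 K/W
R_vermiculite fill = ln(178.8/155.8)/(2π×0.0668×20.4) = 0.01608 K/W
R_outer film = 1/(h_o·2πr_oL) = 1/(25.2×2π×0.1788×20.4) = 0.001731 K/W
R_total = 0.1137 K/W
Q = ΔT/R_total = 194/0.1137

Q ≈ 1710 W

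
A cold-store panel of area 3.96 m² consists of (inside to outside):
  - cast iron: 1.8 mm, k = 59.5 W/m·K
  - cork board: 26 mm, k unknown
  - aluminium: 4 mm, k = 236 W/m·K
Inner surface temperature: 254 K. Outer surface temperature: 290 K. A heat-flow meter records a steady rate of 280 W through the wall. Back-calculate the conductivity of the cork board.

k ≈ 0.0511 W/(m·K)

Series thermal resistances:
R_cast iron = L/(kA) = 0.0018/(59.5×3.96) = 7.639×10^-6 K/W
R_aluminium = L/(kA) = 0.004/(236×3.96) = 4.28×10^-6 K/W
Sum of known resistances R_other = 1.192×10^-5 K/W
Total R = ΔT/Q = 36/280 = 0.1286 K/W
R_cork board = R_total − R_other = 0.1286 K/W
k = L/(R·A) = 0.026/(0.1286×3.96)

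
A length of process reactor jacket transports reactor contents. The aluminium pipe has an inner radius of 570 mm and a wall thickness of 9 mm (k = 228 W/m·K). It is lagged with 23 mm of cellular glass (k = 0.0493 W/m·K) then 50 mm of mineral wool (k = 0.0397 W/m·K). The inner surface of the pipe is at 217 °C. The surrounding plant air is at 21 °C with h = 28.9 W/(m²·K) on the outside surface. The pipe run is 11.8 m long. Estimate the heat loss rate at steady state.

Q ≈ 5090 W

Cylindrical conduction, so R = ln(r₂/r₁)/(2πkL) per layer, in series:
R_aluminium pipe wall = ln(579/570)/(2π×228×11.8) = 9.268×10^-7 K/W
R_cellular glass = ln(602/579)/(2π×0.0493×11.8) = 0.01066 K/W
R_mineral wool = ln(652/602)/(2π×0.0397×11.8) = 0.02711 K/W
R_outer film = 1/(h_o·2πr_oL) = 1/(28.9×2π×0.652×11.8) = 7.158×10^-4 K/W
R_total = 0.03848 K/W
Q = ΔT/R_total = 196/0.03848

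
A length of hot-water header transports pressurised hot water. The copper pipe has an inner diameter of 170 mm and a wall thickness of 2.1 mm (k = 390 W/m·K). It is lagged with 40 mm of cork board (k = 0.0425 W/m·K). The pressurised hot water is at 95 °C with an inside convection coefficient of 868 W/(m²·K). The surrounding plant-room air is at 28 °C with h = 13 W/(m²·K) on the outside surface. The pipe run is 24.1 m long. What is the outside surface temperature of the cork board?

Radial resistances (cylindrical: R_cond = ln(r_o/r_i)/(2πkL), R_conv = 1/(h·2πrL)):
R_inner film = 1/(h_i·2πr₁L) = 1/(868×2π×0.085×24.1) = 8.951×10^-5 K/W
R_copper pipe wall = ln(87.1/85)/(2π×390×24.1) = 4.133×10^-7 K/W
R_cork board = ln(127.1/87.1)/(2π×0.0425×24.1) = 0.05872 K/W
R_outer film = 1/(h_o·2πr_oL) = 1/(13×2π×0.1271×24.1) = 0.003997 K/W
R_total = 0.06281 K/W
Q = ΔT/R_total = 67/0.06281
Q = 1070 W
T_interface = T_inner − Q·ΣR(inner→interface) = 95 − 1070×0.05881

T ≈ 32.3 °C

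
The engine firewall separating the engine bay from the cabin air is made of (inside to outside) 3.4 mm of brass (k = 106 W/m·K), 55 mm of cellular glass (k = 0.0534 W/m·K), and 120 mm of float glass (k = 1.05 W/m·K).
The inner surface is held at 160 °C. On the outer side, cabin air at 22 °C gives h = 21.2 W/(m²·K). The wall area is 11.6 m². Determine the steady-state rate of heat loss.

Q ≈ 1340 W

Series thermal resistances:
R_brass = L/(kA) = 0.0034/(106×11.6) = 2.765×10^-6 K/W
R_cellular glass = L/(kA) = 0.055/(0.0534×11.6) = 0.08879 K/W
R_float glass = L/(kA) = 0.12/(1.05×11.6) = 0.009852 K/W
R_outer film = 1/(h_o·A) = 1/(21.2×11.6) = 0.004066 K/W
R_total = 0.1027 K/W
Q = ΔT / R_total = 138 / 0.1027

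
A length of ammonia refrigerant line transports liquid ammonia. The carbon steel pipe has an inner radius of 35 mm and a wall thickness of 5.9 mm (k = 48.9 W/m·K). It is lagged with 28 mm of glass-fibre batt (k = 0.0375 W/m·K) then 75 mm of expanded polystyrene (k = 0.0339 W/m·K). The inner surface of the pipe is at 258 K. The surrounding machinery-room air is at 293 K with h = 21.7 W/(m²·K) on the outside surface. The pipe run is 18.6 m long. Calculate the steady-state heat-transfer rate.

Radial resistances (cylindrical: R_cond = ln(r_o/r_i)/(2πkL), R_conv = 1/(h·2πrL)):
R_carbon steel pipe wall = ln(40.9/35)/(2π×48.9×18.6) = 2.726×10^-5 K/W
R_glass-fibre batt = ln(68.9/40.9)/(2π×0.0375×18.6) = 0.119 K/W
R_expanded polystyrene = ln(143.9/68.9)/(2π×0.0339×18.6) = 0.1859 K/W
R_outer film = 1/(h_o·2πr_oL) = 1/(21.7×2π×0.1439×18.6) = 0.00274 K/W
R_total = 0.3077 K/W
Q = ΔT/R_total = 35/0.3077

Q ≈ 114 W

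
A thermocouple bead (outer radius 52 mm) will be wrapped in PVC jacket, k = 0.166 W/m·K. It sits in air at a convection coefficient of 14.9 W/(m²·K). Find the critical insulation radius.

r_cr ≈ 22.3 mm

For a sphere r_cr = 2k/h = 2×0.166/14.9
r_cr = 22.3 mm; since the bare radius (52 mm) is above r_cr, any added insulation will reduce heat loss.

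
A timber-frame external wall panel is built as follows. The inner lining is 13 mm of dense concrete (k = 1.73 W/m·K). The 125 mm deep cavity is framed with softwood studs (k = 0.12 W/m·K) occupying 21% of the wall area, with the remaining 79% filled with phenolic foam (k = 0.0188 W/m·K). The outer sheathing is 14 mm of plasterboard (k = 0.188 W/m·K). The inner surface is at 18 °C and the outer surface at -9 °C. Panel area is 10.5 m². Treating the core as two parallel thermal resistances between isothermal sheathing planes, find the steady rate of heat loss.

Q ≈ 88.5 W

Sheathing layers in series; stud and cavity paths in parallel between them.
R_inner = 0.013/(1.73×10.5) = 7.157×10^-4 K/W
R_stud  = 0.125/(0.12×0.21×10.5) = 0.4724 K/W
R_cav   = 0.125/(0.0188×0.79×10.5) = 0.8016 K/W
1/R_core = 1/R_stud + 1/R_cav → R_core = 0.2972 K/W
R_outer = 0.014/(0.188×10.5) = 0.007092 K/W
R_total = 0.305 K/W
Q = ΔT/R_total = 27/0.305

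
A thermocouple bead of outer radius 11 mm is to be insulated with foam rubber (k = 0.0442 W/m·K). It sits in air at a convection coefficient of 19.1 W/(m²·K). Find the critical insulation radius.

For a sphere r_cr = 2k/h = 2×0.0442/19.1
r_cr = 4.63 mm; since the bare radius (11 mm) is above r_cr, any added insulation will reduce heat loss.

r_cr ≈ 4.63 mm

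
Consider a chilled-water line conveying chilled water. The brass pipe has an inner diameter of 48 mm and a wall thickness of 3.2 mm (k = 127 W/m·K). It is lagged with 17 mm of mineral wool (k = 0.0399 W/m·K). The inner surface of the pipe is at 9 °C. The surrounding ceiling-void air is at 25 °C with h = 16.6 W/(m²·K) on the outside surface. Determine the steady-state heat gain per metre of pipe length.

q′ ≈ 7.43 W/m

Cylindrical conduction, so R = ln(r₂/r₁)/(2πkL) per layer, in series:
R_brass pipe wall = ln(27.2/24)/(2π×127×1) = 1.569×10^-4 K/W
R_mineral wool = ln(44.2/27.2)/(2π×0.0399×1) = 1.937 K/W
R_outer film = 1/(h_o·2πr_oL) = 1/(16.6×2π×0.0442×1) = 0.2169 K/W
R_total = 2.154 K/W
Q = ΔT/R_total = 16/2.154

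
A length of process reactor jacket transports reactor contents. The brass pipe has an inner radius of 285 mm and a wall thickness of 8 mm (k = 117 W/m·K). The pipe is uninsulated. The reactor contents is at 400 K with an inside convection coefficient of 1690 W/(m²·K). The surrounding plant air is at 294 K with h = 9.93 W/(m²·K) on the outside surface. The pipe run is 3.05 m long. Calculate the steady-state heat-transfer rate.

Treating each annulus and film as a series resistance:
R_inner film = 1/(h_i·2πr₁L) = 1/(1690×2π×0.285×3.05) = 1.083×10^-4 K/W
R_brass pipe wall = ln(293/285)/(2π×117×3.05) = 1.235×10^-5 K/W
R_outer film = 1/(h_o·2πr_oL) = 1/(9.93×2π×0.293×3.05) = 0.01794 K/W
R_total = 0.01806 K/W
Q = ΔT/R_total = 106/0.01806

Q ≈ 5870 W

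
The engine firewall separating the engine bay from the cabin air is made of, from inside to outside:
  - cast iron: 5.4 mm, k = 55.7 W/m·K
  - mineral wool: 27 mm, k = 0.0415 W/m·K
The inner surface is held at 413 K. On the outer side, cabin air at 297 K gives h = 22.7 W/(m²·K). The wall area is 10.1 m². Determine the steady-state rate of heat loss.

Series thermal resistances:
R_cast iron = L/(kA) = 0.0054/(55.7×10.1) = 9.599×10^-6 K/W
R_mineral wool = L/(kA) = 0.027/(0.0415×10.1) = 0.06442 K/W
R_outer film = 1/(h_o·A) = 1/(22.7×10.1) = 0.004362 K/W
R_total = 0.06879 K/W
Q = ΔT / R_total = 116 / 0.06879

Q ≈ 1690 W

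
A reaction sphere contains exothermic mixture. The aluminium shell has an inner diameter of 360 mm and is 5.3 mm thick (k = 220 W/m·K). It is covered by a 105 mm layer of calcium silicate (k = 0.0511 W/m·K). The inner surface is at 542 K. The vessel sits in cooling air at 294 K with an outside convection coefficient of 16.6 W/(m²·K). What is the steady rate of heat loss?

Q ≈ 80.1 W

Spherical conduction: R = (1/r_in − 1/r_out)/(4πk) per layer; series-sum.
R_aluminium shell = (1/0.18 − 1/0.1853)/(4π×220) = 5.748×10^-5 K/W
R_calcium silicate = (1/0.1853 − 1/0.2903)/(4π×0.0511) = 3.04 K/W
R_outer film = 1/(h·4πr_o²) = 1/(16.6×4π×0.2903²) = 0.05688 K/W
R_total = 3.097 K/W
Q = ΔT/R_total = 248/3.097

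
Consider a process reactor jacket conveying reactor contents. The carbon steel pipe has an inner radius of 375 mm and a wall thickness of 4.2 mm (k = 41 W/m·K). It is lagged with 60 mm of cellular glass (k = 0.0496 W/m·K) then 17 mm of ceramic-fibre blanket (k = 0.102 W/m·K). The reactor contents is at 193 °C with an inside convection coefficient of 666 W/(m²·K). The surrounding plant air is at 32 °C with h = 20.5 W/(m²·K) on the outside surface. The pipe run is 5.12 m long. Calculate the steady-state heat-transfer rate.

Treating each annulus and film as a series resistance:
R_inner film = 1/(h_i·2πr₁L) = 1/(666×2π×0.375×5.12) = 1.245×10^-4 K/W
R_carbon steel pipe wall = ln(379.2/375)/(2π×41×5.12) = 8.444×10^-6 K/W
R_cellular glass = ln(439.2/379.2)/(2π×0.0496×5.12) = 0.09206 K/W
R_ceramic-fibre blanket = ln(456.2/439.2)/(2π×0.102×5.12) = 0.01157 K/W
R_outer film = 1/(h_o·2πr_oL) = 1/(20.5×2π×0.4562×5.12) = 0.003324 K/W
R_total = 0.1071 K/W
Q = ΔT/R_total = 161/0.1071

Q ≈ 1500 W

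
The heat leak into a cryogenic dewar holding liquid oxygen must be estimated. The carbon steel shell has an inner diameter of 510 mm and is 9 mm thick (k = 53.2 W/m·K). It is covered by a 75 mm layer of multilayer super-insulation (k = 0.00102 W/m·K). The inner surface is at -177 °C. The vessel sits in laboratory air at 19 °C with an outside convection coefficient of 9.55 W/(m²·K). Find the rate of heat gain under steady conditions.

Q ≈ 2.99 W

Radial (spherical) resistances in series:
R_carbon steel shell = (1/0.255 − 1/0.264)/(4π×53.2) = 2×10^-4 K/W
R_multilayer super-insulation = (1/0.264 − 1/0.339)/(4π×0.00102) = 65.38 K/W
R_outer film = 1/(h·4πr_o²) = 1/(9.55×4π×0.339²) = 0.07251 K/W
R_total = 65.45 K/W
Q = ΔT/R_total = 196/65.45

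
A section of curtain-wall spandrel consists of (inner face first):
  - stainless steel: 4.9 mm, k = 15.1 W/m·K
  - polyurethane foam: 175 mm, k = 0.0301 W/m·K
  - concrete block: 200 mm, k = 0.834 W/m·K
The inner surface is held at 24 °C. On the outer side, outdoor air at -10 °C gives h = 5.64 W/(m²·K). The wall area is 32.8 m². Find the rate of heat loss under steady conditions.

Q ≈ 179 W

Treating each layer as a thermal resistance in series:
R_stainless steel = L/(kA) = 0.0049/(15.1×32.8) = 9.893×10^-6 K/W
R_polyurethane foam = L/(kA) = 0.175/(0.0301×32.8) = 0.1773 K/W
R_concrete block = L/(kA) = 0.2/(0.834×32.8) = 0.007311 K/W
R_outer film = 1/(h_o·A) = 1/(5.64×32.8) = 0.005406 K/W
R_total = 0.19 K/W
Q = ΔT / R_total = 34 / 0.19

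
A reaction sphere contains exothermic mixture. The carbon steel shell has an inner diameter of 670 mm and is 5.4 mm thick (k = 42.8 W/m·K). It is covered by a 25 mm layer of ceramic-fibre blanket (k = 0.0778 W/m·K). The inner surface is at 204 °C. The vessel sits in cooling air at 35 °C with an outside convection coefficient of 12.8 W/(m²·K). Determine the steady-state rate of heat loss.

Radial (spherical) resistances in series:
R_carbon steel shell = (1/0.335 − 1/0.3404)/(4π×42.8) = 8.805×10^-5 K/W
R_ceramic-fibre blanket = (1/0.3404 − 1/0.3654)/(4π×0.0778) = 0.2056 K/W
R_outer film = 1/(h·4πr_o²) = 1/(12.8×4π×0.3654²) = 0.04656 K/W
R_total = 0.2522 K/W
Q = ΔT/R_total = 169/0.2522

Q ≈ 670 W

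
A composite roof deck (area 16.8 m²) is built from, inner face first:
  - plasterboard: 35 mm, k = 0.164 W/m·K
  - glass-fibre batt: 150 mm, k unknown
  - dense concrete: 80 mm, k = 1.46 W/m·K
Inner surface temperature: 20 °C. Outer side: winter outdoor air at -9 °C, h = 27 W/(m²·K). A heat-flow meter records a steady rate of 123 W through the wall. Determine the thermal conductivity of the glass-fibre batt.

k ≈ 0.041 W/(m·K)

Series thermal resistances:
R_plasterboard = L/(kA) = 0.035/(0.164×16.8) = 0.0127 K/W
R_dense concrete = L/(kA) = 0.08/(1.46×16.8) = 0.003262 K/W
R_outer film = 1/(h_o·A) = 1/(27×16.8) = 0.002205 K/W
Sum of known resistances R_other = 0.01817 K/W
Total R = ΔT/Q = 29/123 = 0.2358 K/W
R_glass-fibre batt = R_total − R_other = 0.2176 K/W
k = L/(R·A) = 0.15/(0.2176×16.8)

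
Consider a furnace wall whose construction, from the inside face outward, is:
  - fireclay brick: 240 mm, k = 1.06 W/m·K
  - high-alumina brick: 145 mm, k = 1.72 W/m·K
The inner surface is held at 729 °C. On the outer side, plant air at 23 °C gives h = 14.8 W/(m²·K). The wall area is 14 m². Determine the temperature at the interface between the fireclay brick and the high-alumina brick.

Model the wall as resistances in series:
R_fireclay brick = L/(kA) = 0.24/(1.06×14) = 0.01617 K/W
R_high-alumina brick = L/(kA) = 0.145/(1.72×14) = 0.006022 K/W
R_outer film = 1/(h_o·A) = 1/(14.8×14) = 0.004826 K/W
R_total = 0.02702 K/W;  Q = ΔT/R_total = 706/0.02702 = 26130 W
T_interface = T_inner − Q·ΣR(inner→interface) = 729 − 26100×0.01617

T ≈ 306 °C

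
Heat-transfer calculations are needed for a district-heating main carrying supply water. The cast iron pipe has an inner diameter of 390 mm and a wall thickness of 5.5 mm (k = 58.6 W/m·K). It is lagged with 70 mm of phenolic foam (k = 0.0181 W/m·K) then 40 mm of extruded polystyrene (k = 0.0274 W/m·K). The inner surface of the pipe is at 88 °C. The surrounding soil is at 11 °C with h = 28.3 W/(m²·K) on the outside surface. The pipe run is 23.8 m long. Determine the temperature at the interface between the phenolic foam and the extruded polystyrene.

T ≈ 29.3 °C

For a radial system each layer contributes R = ln(r_out/r_in)/(2πkL); films add R = 1/(hA).
R_cast iron pipe wall = ln(200.5/195)/(2π×58.6×23.8) = 3.174×10^-6 K/W
R_phenolic foam = ln(270.5/200.5)/(2π×0.0181×23.8) = 0.1106 K/W
R_extruded polystyrene = ln(310.5/270.5)/(2π×0.0274×23.8) = 0.03366 K/W
R_outer film = 1/(h_o·2πr_oL) = 1/(28.3×2π×0.3105×23.8) = 7.61×10^-4 K/W
R_total = 0.1451 K/W
Q = ΔT/R_total = 77/0.1451
Q = 531 W
T_interface = T_inner − Q·ΣR(inner→interface) = 88 − 531×0.1106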